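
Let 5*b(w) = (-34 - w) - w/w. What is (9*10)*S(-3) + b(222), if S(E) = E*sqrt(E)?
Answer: -257/5 - 270*I*sqrt(3) ≈ -51.4 - 467.65*I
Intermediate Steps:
S(E) = E**(3/2)
b(w) = -7 - w/5 (b(w) = ((-34 - w) - w/w)/5 = ((-34 - w) - 1*1)/5 = ((-34 - w) - 1)/5 = (-35 - w)/5 = -7 - w/5)
(9*10)*S(-3) + b(222) = (9*10)*(-3)**(3/2) + (-7 - 1/5*222) = 90*(-3*I*sqrt(3)) + (-7 - 222/5) = -270*I*sqrt(3) - 257/5 = -257/5 - 270*I*sqrt(3)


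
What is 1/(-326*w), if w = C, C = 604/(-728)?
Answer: 91/24613 ≈ 0.0036972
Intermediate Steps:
C = -151/182 (C = 604*(-1/728) = -151/182 ≈ -0.82967)
w = -151/182 ≈ -0.82967
1/(-326*w) = 1/(-326*(-151/182)) = 1/(24613/91) = 91/24613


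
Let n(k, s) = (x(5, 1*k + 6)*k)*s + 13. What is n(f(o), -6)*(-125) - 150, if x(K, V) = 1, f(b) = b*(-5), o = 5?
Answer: -20525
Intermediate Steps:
f(b) = -5*b
n(k, s) = 13 + k*s (n(k, s) = (1*k)*s + 13 = k*s + 13 = 13 + k*s)
n(f(o), -6)*(-125) - 150 = (13 - 5*5*(-6))*(-125) - 150 = (13 - 25*(-6))*(-125) - 150 = (13 + 150)*(-125) - 150 = 163*(-125) - 150 = -20375 - 150 = -20525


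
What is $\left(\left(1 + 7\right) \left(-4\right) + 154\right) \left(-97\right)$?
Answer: $-11834$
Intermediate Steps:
$\left(\left(1 + 7\right) \left(-4\right) + 154\right) \left(-97\right) = \left(8 \left(-4\right) + 154\right) \left(-97\right) = \left(-32 + 154\right) \left(-97\right) = 122 \left(-97\right) = -11834$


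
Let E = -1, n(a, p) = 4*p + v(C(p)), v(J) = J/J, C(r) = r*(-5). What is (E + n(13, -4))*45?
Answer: -720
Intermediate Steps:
C(r) = -5*r
v(J) = 1
n(a, p) = 1 + 4*p (n(a, p) = 4*p + 1 = 1 + 4*p)
(E + n(13, -4))*45 = (-1 + (1 + 4*(-4)))*45 = (-1 + (1 - 16))*45 = (-1 - 15)*45 = -16*45 = -720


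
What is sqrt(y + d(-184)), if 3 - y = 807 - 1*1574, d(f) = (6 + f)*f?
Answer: sqrt(33522) ≈ 183.09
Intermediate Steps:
d(f) = f*(6 + f)
y = 770 (y = 3 - (807 - 1*1574) = 3 - (807 - 1574) = 3 - 1*(-767) = 3 + 767 = 770)
sqrt(y + d(-184)) = sqrt(770 - 184*(6 - 184)) = sqrt(770 - 184*(-178)) = sqrt(770 + 32752) = sqrt(33522)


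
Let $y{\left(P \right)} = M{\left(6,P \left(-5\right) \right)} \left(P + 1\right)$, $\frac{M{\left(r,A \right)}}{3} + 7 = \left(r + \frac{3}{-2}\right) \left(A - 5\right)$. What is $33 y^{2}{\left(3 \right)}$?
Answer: $44711568$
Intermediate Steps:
$M{\left(r,A \right)} = -21 + 3 \left(-5 + A\right) \left(- \frac{3}{2} + r\right)$ ($M{\left(r,A \right)} = -21 + 3 \left(r + \frac{3}{-2}\right) \left(A - 5\right) = -21 + 3 \left(r + 3 \left(- \frac{1}{2}\right)\right) \left(-5 + A\right) = -21 + 3 \left(r - \frac{3}{2}\right) \left(-5 + A\right) = -21 + 3 \left(- \frac{3}{2} + r\right) \left(-5 + A\right) = -21 + 3 \left(-5 + A\right) \left(- \frac{3}{2} + r\right)$)
$y{\left(P \right)} = \left(1 + P\right) \left(- \frac{177}{2} - \frac{135 P}{2}\right)$ ($y{\left(P \right)} = \left(\frac{3}{2} - 90 - \frac{9 P \left(-5\right)}{2} + 3 P \left(-5\right) 6\right) \left(P + 1\right) = \left(\frac{3}{2} - 90 - \frac{9 \left(- 5 P\right)}{2} + 3 \left(- 5 P\right) 6\right) \left(1 + P\right) = \left(\frac{3}{2} - 90 + \frac{45 P}{2} - 90 P\right) \left(1 + P\right) = \left(- \frac{177}{2} - \frac{135 P}{2}\right) \left(1 + P\right) = \left(1 + P\right) \left(- \frac{177}{2} - \frac{135 P}{2}\right)$)
$33 y^{2}{\left(3 \right)} = 33 \left(\frac{3 \left(1 + 3\right) \left(-59 - 135\right)}{2}\right)^{2} = 33 \left(\frac{3}{2} \cdot 4 \left(-59 - 135\right)\right)^{2} = 33 \left(\frac{3}{2} \cdot 4 \left(-194\right)\right)^{2} = 33 \left(-1164\right)^{2} = 33 \cdot 1354896 = 44711568$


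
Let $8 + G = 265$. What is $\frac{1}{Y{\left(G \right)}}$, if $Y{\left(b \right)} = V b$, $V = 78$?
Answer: $\frac{1}{20046} \approx 4.9885 \cdot 10^{-5}$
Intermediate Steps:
$G = 257$ ($G = -8 + 265 = 257$)
$Y{\left(b \right)} = 78 b$
$\frac{1}{Y{\left(G \right)}} = \frac{1}{78 \cdot 257} = \frac{1}{20046}$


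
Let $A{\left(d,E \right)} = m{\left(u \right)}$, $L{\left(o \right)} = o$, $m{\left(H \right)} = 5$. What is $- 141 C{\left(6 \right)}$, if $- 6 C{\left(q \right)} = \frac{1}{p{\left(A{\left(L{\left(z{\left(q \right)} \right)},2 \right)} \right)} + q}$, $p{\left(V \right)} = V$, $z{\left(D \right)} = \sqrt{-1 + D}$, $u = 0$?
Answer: $\frac{47}{22} \approx 2.1364$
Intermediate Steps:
$A{\left(d,E \right)} = 5$
$C{\left(q \right)} = - \frac{1}{6 \left(5 + q\right)}$
$- 141 C{\left(6 \right)} = - 141 \left(- \frac{1}{30 + 6 \cdot 6}\right) = - 141 \left(- \frac{1}{30 + 36}\right) = - 141 \left(- \frac{1}{66}\right) = - 141 \left(\left(-1\right) \frac{1}{66}\right) = \left(-141\right) \left(- \frac{1}{66}\right) = \frac{47}{22}$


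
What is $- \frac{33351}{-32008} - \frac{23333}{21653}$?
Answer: $- \frac{24693461}{693069224} \approx -0.035629$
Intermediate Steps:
$- \frac{33351}{-32008} - \frac{23333}{21653} = \left(-33351\right) \left(- \frac{1}{32008}\right) - \frac{23333}{21653} = \frac{33351}{32008} - \frac{23333}{21653} = - \frac{24693461}{693069224}$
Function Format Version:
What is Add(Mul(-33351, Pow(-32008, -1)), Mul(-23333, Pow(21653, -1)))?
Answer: Rational(-24693461, 693069224) ≈ -0.035629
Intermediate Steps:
Add(Mul(-33351, Pow(-32008, -1)), Mul(-23333, Pow(21653, -1))) = Add(Mul(-33351, Rational(-1, 32008)), Mul(-23333, Rational(1, 21653))) = Add(Rational(33351, 32008), Rational(-23333, 21653)) = Rational(-24693461, 693069224)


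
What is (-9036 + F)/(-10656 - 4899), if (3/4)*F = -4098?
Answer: 2900/3111 ≈ 0.93218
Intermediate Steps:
F = -5464 (F = (4/3)*(-4098) = -5464)
(-9036 + F)/(-10656 - 4899) = (-9036 - 5464)/(-10656 - 4899) = -14500/(-15555) = -14500*(-1/15555) = 2900/3111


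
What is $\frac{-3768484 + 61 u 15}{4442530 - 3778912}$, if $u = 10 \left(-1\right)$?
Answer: $- \frac{1888817}{331809} \approx -5.6925$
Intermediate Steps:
$u = -10$
$\frac{-3768484 + 61 u 15}{4442530 - 3778912} = \frac{-3768484 + 61 \left(-10\right) 15}{4442530 - 3778912} = \frac{-3768484 - 9150}{663618} = \left(-3768484 - 9150\right) \frac{1}{663618} = \left(-3777634\right) \frac{1}{663618} = - \frac{1888817}{331809}$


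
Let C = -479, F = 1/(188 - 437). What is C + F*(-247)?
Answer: -119024/249 ≈ -478.01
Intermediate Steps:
F = -1/249 (F = 1/(-249) = -1/249 ≈ -0.0040161)
C + F*(-247) = -479 - 1/249*(-247) = -479 + 247/249 = -119024/249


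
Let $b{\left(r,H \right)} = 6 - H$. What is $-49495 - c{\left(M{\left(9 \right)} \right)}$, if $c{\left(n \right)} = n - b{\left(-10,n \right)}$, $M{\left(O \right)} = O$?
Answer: $-49507$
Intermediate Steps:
$c{\left(n \right)} = -6 + 2 n$ ($c{\left(n \right)} = n - \left(6 - n\right) = n + \left(-6 + n\right) = -6 + 2 n$)
$-49495 - c{\left(M{\left(9 \right)} \right)} = -49495 - \left(-6 + 2 \cdot 9\right) = -49495 - \left(-6 + 18\right) = -49495 - 12 = -49507$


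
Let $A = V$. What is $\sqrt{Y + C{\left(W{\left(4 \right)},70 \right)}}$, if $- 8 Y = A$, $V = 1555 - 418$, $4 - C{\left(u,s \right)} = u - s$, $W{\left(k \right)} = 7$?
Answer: $\frac{i \sqrt{1202}}{4} \approx 8.6675 i$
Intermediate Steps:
$C{\left(u,s \right)} = 4 + s - u$ ($C{\left(u,s \right)} = 4 - \left(u - s\right) = 4 + \left(s - u\right) = 4 + s - u$)
$V = 1137$ ($V = 1555 - 418 = 1137$)
$A = 1137$
$Y = - \frac{1137}{8}$ ($Y = \left(- \frac{1}{8}\right) 1137 = - \frac{1137}{8} \approx -142.13$)
$\sqrt{Y + C{\left(W{\left(4 \right)},70 \right)}} = \sqrt{- \frac{1137}{8} + \left(4 + 70 - 7\right)} = \sqrt{- \frac{1137}{8} + 67} = \sqrt{- \frac{601}{8}} = \frac{i \sqrt{1202}}{4}$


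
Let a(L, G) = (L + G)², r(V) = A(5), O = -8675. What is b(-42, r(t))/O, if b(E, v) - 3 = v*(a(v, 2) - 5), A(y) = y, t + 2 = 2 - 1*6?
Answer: -223/8675 ≈ -0.025706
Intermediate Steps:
t = -6 (t = -2 + (2 - 1*6) = -2 + (2 - 6) = -2 - 4 = -6)
r(V) = 5
a(L, G) = (G + L)²
b(E, v) = 3 + v*(-5 + (2 + v)²) (b(E, v) = 3 + v*((2 + v)² - 5) = 3 + v*(-5 + (2 + v)²))
b(-42, r(t))/O = (3 - 5*5 + 5*(2 + 5)²)/(-8675) = (3 - 25 + 5*7²)*(-1/8675) = (3 - 25 + 5*49)*(-1/8675) = (3 - 25 + 245)*(-1/8675) = 223*(-1/8675) = -223/8675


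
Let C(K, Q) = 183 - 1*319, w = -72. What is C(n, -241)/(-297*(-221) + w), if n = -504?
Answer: -136/65565 ≈ -0.0020743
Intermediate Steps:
C(K, Q) = -136 (C(K, Q) = 183 - 319 = -136)
C(n, -241)/(-297*(-221) + w) = -136/(-297*(-221) - 72) = -136/(65637 - 72) = -136/65565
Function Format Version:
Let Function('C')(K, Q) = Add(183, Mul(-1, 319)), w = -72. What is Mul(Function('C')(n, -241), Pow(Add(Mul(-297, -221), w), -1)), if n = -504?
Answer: Rational(-136, 65565) ≈ -0.0020743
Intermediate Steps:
Function('C')(K, Q) = -136 (Function('C')(K, Q) = Add(183, -319) = -136)
Mul(Function('C')(n, -241), Pow(Add(Mul(-297, -221), w), -1)) = Mul(-136, Pow(Add(Mul(-297, -221), -72), -1)) = Mul(-136, Pow(Add(65637, -72), -1)) = Mul(-136, Pow(65565, -1)) = Mul(-136, Rational(1, 65565)) = Rational(-136, 65565)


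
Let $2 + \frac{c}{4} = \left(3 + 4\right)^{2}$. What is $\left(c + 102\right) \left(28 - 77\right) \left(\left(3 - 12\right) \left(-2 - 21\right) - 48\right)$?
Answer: $-2259390$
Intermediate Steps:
$c = 188$ ($c = -8 + 4 \left(3 + 4\right)^{2} = -8 + 4 \cdot 7^{2} = -8 + 4 \cdot 49 = -8 + 196 = 188$)
$\left(c + 102\right) \left(28 - 77\right) \left(\left(3 - 12\right) \left(-2 - 21\right) - 48\right) = \left(188 + 102\right) \left(28 - 77\right) \left(\left(3 - 12\right) \left(-2 - 21\right) - 48\right) = 290 \left(- 49 \left(\left(-9\right) \left(-23\right) - 48\right)\right) = 290 \left(- 49 \left(207 - 48\right)\right) = 290 \left(\left(-49\right) 159\right) = 290 \left(-7791\right) = -2259390$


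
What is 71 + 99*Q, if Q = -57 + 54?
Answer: -226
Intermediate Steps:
Q = -3
71 + 99*Q = 71 + 99*(-3) = 71 - 297 = -226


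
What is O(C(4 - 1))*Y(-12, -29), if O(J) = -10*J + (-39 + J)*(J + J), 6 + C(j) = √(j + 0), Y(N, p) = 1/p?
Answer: -606/29 + 112*√3/29 ≈ -14.207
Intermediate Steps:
C(j) = -6 + √j (C(j) = -6 + √(j + 0) = -6 + √j)
O(J) = -10*J + 2*J*(-39 + J) (O(J) = -10*J + (-39 + J)*(2*J) = -10*J + 2*J*(-39 + J))
O(C(4 - 1))*Y(-12, -29) = (2*(-6 + √(4 - 1))*(-44 + (-6 + √(4 - 1))))/(-29) = (2*(-6 + √3)*(-44 + (-6 + √3)))*(-1/29) = (2*(-6 + √3)*(-50 + √3))*(-1/29) = (2*(-50 + √3)*(-6 + √3))*(-1/29) = -2*(-50 + √3)*(-6 + √3)/29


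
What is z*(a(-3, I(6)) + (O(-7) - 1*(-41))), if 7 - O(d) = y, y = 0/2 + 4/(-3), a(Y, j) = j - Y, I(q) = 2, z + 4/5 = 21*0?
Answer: -652/15 ≈ -43.467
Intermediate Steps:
z = -⅘ (z = -⅘ + 21*0 = -⅘ + 0 = -⅘ ≈ -0.80000)
y = -4/3 (y = 0*(½) + 4*(-⅓) = 0 - 4/3 = -4/3 ≈ -1.3333)
O(d) = 25/3 (O(d) = 7 - 1*(-4/3) = 7 + 4/3 = 25/3)
z*(a(-3, I(6)) + (O(-7) - 1*(-41))) = -4*((2 - 1*(-3)) + (25/3 - 1*(-41)))/5 = -4*((2 + 3) + (25/3 + 41))/5 = -4*(5 + 148/3)/5 = -⅘*163/3 = -652/15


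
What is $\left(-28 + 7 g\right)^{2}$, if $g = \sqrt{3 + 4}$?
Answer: $1127 - 392 \sqrt{7} \approx 89.865$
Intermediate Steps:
$g = \sqrt{7} \approx 2.6458$
$\left(-28 + 7 g\right)^{2} = \left(-28 + 7 \sqrt{7}\right)^{2}$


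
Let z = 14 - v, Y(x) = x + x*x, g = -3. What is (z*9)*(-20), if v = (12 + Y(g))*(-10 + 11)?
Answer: 720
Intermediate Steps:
Y(x) = x + x²
v = 18 (v = (12 - 3*(1 - 3))*(-10 + 11) = (12 - 3*(-2))*1 = (12 + 6)*1 = 18*1 = 18)
z = -4 (z = 14 - 1*18 = 14 - 18 = -4)
(z*9)*(-20) = -4*9*(-20) = -36*(-20) = 720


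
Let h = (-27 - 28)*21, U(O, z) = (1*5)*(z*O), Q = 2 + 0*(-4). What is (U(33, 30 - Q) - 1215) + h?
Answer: 2250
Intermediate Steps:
Q = 2 (Q = 2 + 0 = 2)
U(O, z) = 5*O*z (U(O, z) = 5*(O*z) = 5*O*z)
h = -1155 (h = -55*21 = -1155)
(U(33, 30 - Q) - 1215) + h = (5*33*(30 - 1*2) - 1215) - 1155 = (5*33*(30 - 2) - 1215) - 1155 = (5*33*28 - 1215) - 1155 = (4620 - 1215) - 1155 = 3405 - 1155 = 2250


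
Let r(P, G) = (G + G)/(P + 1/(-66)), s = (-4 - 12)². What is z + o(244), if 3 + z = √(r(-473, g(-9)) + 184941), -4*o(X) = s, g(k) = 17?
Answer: -67 + √180248229797865/31219 ≈ 363.05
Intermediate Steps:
s = 256 (s = (-16)² = 256)
r(P, G) = 2*G/(-1/66 + P) (r(P, G) = (2*G)/(P - 1/66) = (2*G)/(-1/66 + P) = 2*G/(-1/66 + P))
o(X) = -64 (o(X) = -¼*256 = -64)
z = -3 + √180248229797865/31219 (z = -3 + √(132*17/(-1 + 66*(-473)) + 184941) = -3 + √(132*17/(-1 - 31218) + 184941) = -3 + √(132*17/(-31219) + 184941) = -3 + √(132*17*(-1/31219) + 184941) = -3 + √(-2244/31219 + 184941) = -3 + √(5773670835/31219) = -3 + √180248229797865/31219 ≈ 427.05)
z + o(244) = (-3 + √180248229797865/31219) - 64 = -67 + √180248229797865/31219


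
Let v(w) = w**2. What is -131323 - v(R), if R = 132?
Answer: -148747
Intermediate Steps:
-131323 - v(R) = -131323 - 1*132**2 = -131323 - 1*17424 = -131323 - 17424 = -148747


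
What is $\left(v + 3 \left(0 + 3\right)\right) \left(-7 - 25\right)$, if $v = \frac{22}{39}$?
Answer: $- \frac{11936}{39} \approx -306.05$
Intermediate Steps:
$v = \frac{22}{39}$ ($v = 22 \cdot \frac{1}{39} = \frac{22}{39} \approx 0.5641$)
$\left(v + 3 \left(0 + 3\right)\right) \left(-7 - 25\right) = \left(\frac{22}{39} + 3 \left(0 + 3\right)\right) \left(-7 - 25\right) = \left(\frac{22}{39} + 3 \cdot 3\right) \left(-7 - 25\right) = \left(\frac{22}{39} + 9\right) \left(-32\right) = \frac{373}{39} \left(-32\right) = - \frac{11936}{39}$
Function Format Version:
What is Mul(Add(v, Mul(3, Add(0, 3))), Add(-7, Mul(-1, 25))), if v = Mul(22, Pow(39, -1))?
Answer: Rational(-11936, 39) ≈ -306.05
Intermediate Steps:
v = Rational(22, 39) (v = Mul(22, Rational(1, 39)) = Rational(22, 39) ≈ 0.56410)
Mul(Add(v, Mul(3, Add(0, 3))), Add(-7, Mul(-1, 25))) = Mul(Add(Rational(22, 39), Mul(3, Add(0, 3))), Add(-7, Mul(-1, 25))) = Mul(Add(Rational(22, 39), Mul(3, 3)), Add(-7, -25)) = Mul(Add(Rational(22, 39), 9), -32) = Mul(Rational(373, 39), -32) = Rational(-11936, 39)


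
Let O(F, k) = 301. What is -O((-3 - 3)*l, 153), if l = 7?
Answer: -301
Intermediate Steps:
-O((-3 - 3)*l, 153) = -1*301 = -301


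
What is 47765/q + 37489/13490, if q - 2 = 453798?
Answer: 353137161/122435240 ≈ 2.8843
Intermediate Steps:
q = 453800 (q = 2 + 453798 = 453800)
47765/q + 37489/13490 = 47765/453800 + 37489/13490 = 47765*(1/453800) + 37489*(1/13490) = 9553/90760 + 37489/13490 = 353137161/122435240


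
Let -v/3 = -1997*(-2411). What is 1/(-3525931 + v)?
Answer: -1/17970232 ≈ -5.5648e-8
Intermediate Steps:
v = -14444301 (v = -(-5991)*(-2411) = -3*4814767 = -14444301)
1/(-3525931 + v) = 1/(-3525931 - 14444301) = 1/(-17970232) = -1/17970232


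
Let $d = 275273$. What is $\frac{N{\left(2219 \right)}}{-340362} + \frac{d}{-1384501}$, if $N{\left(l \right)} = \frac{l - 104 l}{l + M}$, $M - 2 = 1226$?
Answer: $- \frac{322641502648165}{1624335081710814} \approx -0.19863$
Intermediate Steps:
$M = 1228$ ($M = 2 + 1226 = 1228$)
$N{\left(l \right)} = - \frac{103 l}{1228 + l}$ ($N{\left(l \right)} = \frac{l - 104 l}{l + 1228} = \frac{\left(-103\right) l}{1228 + l} = - \frac{103 l}{1228 + l}$)
$\frac{N{\left(2219 \right)}}{-340362} + \frac{d}{-1384501} = \frac{\left(-103\right) 2219 \frac{1}{1228 + 2219}}{-340362} + \frac{275273}{-1384501} = \left(-103\right) 2219 \cdot \frac{1}{3447} \left(- \frac{1}{340362}\right) + 275273 \left(- \frac{1}{1384501}\right) = \left(-103\right) 2219 \cdot \frac{1}{3447} \left(- \frac{1}{340362}\right) - \frac{275273}{1384501} = \left(- \frac{228557}{3447}\right) \left(- \frac{1}{340362}\right) - \frac{275273}{1384501} = \frac{228557}{1173227814} - \frac{275273}{1384501} = - \frac{322641502648165}{1624335081710814}$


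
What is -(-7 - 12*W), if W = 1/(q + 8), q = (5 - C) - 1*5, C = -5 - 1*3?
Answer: 31/4 ≈ 7.7500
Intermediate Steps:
C = -8 (C = -5 - 3 = -8)
q = 8 (q = (5 - 1*(-8)) - 1*5 = (5 + 8) - 5 = 13 - 5 = 8)
W = 1/16 (W = 1/(8 + 8) = 1/16 ≈ 0.062500)
-(-7 - 12*W) = -(-7 - 12*1/16) = -(-7 - ¾) = -1*(-31/4) = 31/4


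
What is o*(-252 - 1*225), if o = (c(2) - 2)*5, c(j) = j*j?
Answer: -4770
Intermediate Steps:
c(j) = j²
o = 10 (o = (2² - 2)*5 = (4 - 2)*5 = 2*5 = 10)
o*(-252 - 1*225) = 10*(-252 - 1*225) = 10*(-252 - 225) = 10*(-477) = -4770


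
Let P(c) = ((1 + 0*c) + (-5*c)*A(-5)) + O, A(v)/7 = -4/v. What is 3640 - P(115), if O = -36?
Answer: 6895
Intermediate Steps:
A(v) = -28/v (A(v) = 7*(-4/v) = -28/v)
P(c) = -35 - 28*c (P(c) = ((1 + 0*c) + (-5*c)*(-28/(-5))) - 36 = ((1 + 0) + (-5*c)*(-28*(-⅕))) - 36 = (1 - 5*c*(28/5)) - 36 = (1 - 28*c) - 36 = -35 - 28*c)
3640 - P(115) = 3640 - (-35 - 28*115) = 3640 - (-35 - 3220) = 3640 - 1*(-3255) = 3640 + 3255 = 6895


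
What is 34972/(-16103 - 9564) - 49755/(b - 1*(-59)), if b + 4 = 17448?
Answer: -1889176501/449249501 ≈ -4.2052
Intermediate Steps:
b = 17444 (b = -4 + 17448 = 17444)
34972/(-16103 - 9564) - 49755/(b - 1*(-59)) = 34972/(-16103 - 9564) - 49755/(17444 - 1*(-59)) = 34972/(-25667) - 49755/(17444 + 59) = 34972*(-1/25667) - 49755/17503 = -34972/25667 - 49755*1/17503 = -34972/25667 - 49755/17503 = -1889176501/449249501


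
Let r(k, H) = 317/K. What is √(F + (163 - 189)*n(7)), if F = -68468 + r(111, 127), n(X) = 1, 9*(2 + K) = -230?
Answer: I*√1053340630/124 ≈ 261.74*I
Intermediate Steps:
K = -248/9 (K = -2 + (⅑)*(-230) = -2 - 230/9 = -248/9 ≈ -27.556)
r(k, H) = -2853/248 (r(k, H) = 317/(-248/9) = 317*(-9/248) = -2853/248)
F = -16982917/248 (F = -68468 - 2853/248 = -16982917/248 ≈ -68480.)
√(F + (163 - 189)*n(7)) = √(-16982917/248 + (163 - 189)*1) = √(-16982917/248 - 26*1) = √(-16982917/248 - 26) = √(-16989365/248) = I*√1053340630/124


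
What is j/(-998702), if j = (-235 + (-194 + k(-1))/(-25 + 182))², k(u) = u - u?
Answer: -1375593921/24617005598 ≈ -0.055880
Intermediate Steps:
k(u) = 0
j = 1375593921/24649 (j = (-235 + (-194 + 0)/(-25 + 182))² = (-235 - 194/157)² = (-37089/157)² = 1375593921/24649 ≈ 55807.)
j/(-998702) = (1375593921/24649)/(-998702) = (1375593921/24649)*(-1/998702) = -1375593921/24617005598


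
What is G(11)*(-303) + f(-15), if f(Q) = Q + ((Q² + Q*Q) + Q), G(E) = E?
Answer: -2913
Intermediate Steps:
f(Q) = 2*Q + 2*Q² (f(Q) = Q + ((Q² + Q²) + Q) = Q + (2*Q² + Q) = Q + (Q + 2*Q²) = 2*Q + 2*Q²)
G(11)*(-303) + f(-15) = 11*(-303) + 2*(-15)*(1 - 15) = -3333 + 2*(-15)*(-14) = -3333 + 420 = -2913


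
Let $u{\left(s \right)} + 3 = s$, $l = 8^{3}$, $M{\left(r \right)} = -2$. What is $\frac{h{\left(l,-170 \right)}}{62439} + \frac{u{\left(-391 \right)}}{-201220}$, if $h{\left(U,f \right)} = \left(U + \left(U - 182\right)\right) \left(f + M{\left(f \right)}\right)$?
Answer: $- \frac{14558442157}{6281987790} \approx -2.3175$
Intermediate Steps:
$l = 512$
$u{\left(s \right)} = -3 + s$
$h{\left(U,f \right)} = \left(-182 + 2 U\right) \left(-2 + f\right)$ ($h{\left(U,f \right)} = \left(U + \left(U - 182\right)\right) \left(f - 2\right) = \left(U + \left(U - 182\right)\right) \left(-2 + f\right) = \left(U + \left(-182 + U\right)\right) \left(-2 + f\right) = \left(-182 + 2 U\right) \left(-2 + f\right)$)
$\frac{h{\left(l,-170 \right)}}{62439} + \frac{u{\left(-391 \right)}}{-201220} = \frac{364 - -30940 - 2048 + 2 \cdot 512 \left(-170\right)}{62439} + \frac{-3 - 391}{-201220} = \left(364 + 30940 - 2048 - 174080\right) \frac{1}{62439} - - \frac{197}{100610} = \left(-144824\right) \frac{1}{62439} + \frac{197}{100610} = - \frac{144824}{62439} + \frac{197}{100610} = - \frac{14558442157}{6281987790}$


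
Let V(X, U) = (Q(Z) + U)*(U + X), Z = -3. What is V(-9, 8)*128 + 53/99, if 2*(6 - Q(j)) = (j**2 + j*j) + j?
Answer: -82315/99 ≈ -831.46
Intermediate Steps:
Q(j) = 6 - j**2 - j/2 (Q(j) = 6 - ((j**2 + j*j) + j)/2 = 6 - ((j**2 + j**2) + j)/2 = 6 - (2*j**2 + j)/2 = 6 - (j + 2*j**2)/2 = 6 + (-j**2 - j/2) = 6 - j**2 - j/2)
V(X, U) = (-3/2 + U)*(U + X) (V(X, U) = ((6 - 1*(-3)**2 - 1/2*(-3)) + U)*(U + X) = ((6 - 1*9 + 3/2) + U)*(U + X) = ((6 - 9 + 3/2) + U)*(U + X) = (-3/2 + U)*(U + X))
V(-9, 8)*128 + 53/99 = (8**2 - 3/2*8 - 3/2*(-9) + 8*(-9))*128 + 53/99 = (64 - 12 + 27/2 - 72)*128 + 53*(1/99) = -13/2*128 + 53/99 = -832 + 53/99 = -82315/99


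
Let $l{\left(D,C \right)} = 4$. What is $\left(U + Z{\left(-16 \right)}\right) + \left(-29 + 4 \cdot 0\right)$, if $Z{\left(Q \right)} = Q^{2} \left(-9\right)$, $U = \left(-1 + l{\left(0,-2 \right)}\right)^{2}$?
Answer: $-2324$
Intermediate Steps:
$U = 9$ ($U = \left(-1 + 4\right)^{2} = 3^{2} = 9$)
$Z{\left(Q \right)} = - 9 Q^{2}$
$\left(U + Z{\left(-16 \right)}\right) + \left(-29 + 4 \cdot 0\right) = \left(9 - 9 \left(-16\right)^{2}\right) + \left(-29 + 4 \cdot 0\right) = \left(9 - 2304\right) + \left(-29 + 0\right) = \left(9 - 2304\right) - 29 = -2295 - 29 = -2324$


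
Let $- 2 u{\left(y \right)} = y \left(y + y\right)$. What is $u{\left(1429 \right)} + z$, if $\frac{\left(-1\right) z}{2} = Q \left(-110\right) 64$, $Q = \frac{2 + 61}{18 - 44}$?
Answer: $- \frac{26990053}{13} \approx -2.0762 \cdot 10^{6}$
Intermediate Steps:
$u{\left(y \right)} = - y^{2}$ ($u{\left(y \right)} = - \frac{y \left(y + y\right)}{2} = - \frac{y 2 y}{2} = - \frac{2 y^{2}}{2} = - y^{2}$)
$Q = - \frac{63}{26}$ ($Q = \frac{63}{-26} = 63 \left(- \frac{1}{26}\right) = - \frac{63}{26} \approx -2.4231$)
$z = - \frac{443520}{13}$ ($z = - 2 \left(- \frac{63}{26}\right) \left(-110\right) 64 = - 2 \cdot \frac{3465}{13} \cdot 64 = \left(-2\right) \frac{221760}{13} = - \frac{443520}{13} \approx -34117.0$)
$u{\left(1429 \right)} + z = - 1429^{2} - \frac{443520}{13} = \left(-1\right) 2042041 - \frac{443520}{13} = -2042041 - \frac{443520}{13} = - \frac{26990053}{13}$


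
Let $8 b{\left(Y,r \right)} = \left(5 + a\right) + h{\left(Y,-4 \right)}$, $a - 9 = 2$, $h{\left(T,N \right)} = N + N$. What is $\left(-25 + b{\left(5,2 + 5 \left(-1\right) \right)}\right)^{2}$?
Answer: $576$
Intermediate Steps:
$h{\left(T,N \right)} = 2 N$
$a = 11$ ($a = 9 + 2 = 11$)
$b{\left(Y,r \right)} = 1$ ($b{\left(Y,r \right)} = \frac{\left(5 + 11\right) + 2 \left(-4\right)}{8} = \frac{16 - 8}{8} = \frac{1}{8} \cdot 8 = 1$)
$\left(-25 + b{\left(5,2 + 5 \left(-1\right) \right)}\right)^{2} = \left(-25 + 1\right)^{2} = \left(-24\right)^{2} = 576$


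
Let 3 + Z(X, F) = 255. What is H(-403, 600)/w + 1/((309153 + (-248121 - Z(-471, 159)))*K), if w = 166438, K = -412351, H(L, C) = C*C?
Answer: 4511284880316781/2085692313677820 ≈ 2.1630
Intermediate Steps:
H(L, C) = C**2
Z(X, F) = 252 (Z(X, F) = -3 + 255 = 252)
H(-403, 600)/w + 1/((309153 + (-248121 - Z(-471, 159)))*K) = 600**2/166438 + 1/((309153 + (-248121 - 1*252))*(-412351)) = 360000*(1/166438) - 1/412351/(309153 + (-248121 - 252)) = 180000/83219 - 1/412351/(309153 - 248373) = 180000/83219 - 1/412351/60780 = 180000/83219 + (1/60780)*(-1/412351) = 180000/83219 - 1/25062693780 = 4511284880316781/2085692313677820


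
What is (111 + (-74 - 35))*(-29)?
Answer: -58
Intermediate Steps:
(111 + (-74 - 35))*(-29) = (111 - 109)*(-29) = 2*(-29) = -58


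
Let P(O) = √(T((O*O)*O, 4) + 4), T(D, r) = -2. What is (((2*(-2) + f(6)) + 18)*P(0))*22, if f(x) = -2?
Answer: 264*√2 ≈ 373.35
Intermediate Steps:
P(O) = √2 (P(O) = √(-2 + 4) = √2)
(((2*(-2) + f(6)) + 18)*P(0))*22 = (((2*(-2) - 2) + 18)*√2)*22 = (((-4 - 2) + 18)*√2)*22 = ((-6 + 18)*√2)*22 = (12*√2)*22 = 264*√2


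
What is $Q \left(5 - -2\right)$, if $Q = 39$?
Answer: $273$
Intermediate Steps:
$Q \left(5 - -2\right) = 39 \left(5 - -2\right) = 39 \left(5 + 2\right) = 39 \cdot 7 = 273$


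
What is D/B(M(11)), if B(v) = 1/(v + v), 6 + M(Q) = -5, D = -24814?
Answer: 545908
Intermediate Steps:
M(Q) = -11 (M(Q) = -6 - 5 = -11)
B(v) = 1/(2*v)
D/B(M(11)) = -24814/((1/2)/(-11)) = -24814/((1/2)*(-1/11)) = -24814/(-1/22) = -24814*(-22) = 545908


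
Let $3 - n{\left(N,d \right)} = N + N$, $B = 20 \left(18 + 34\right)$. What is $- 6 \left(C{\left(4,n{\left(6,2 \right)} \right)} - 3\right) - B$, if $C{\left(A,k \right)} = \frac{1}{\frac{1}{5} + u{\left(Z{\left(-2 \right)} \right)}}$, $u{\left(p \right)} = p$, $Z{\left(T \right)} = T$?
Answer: $- \frac{3056}{3} \approx -1018.7$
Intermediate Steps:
$B = 1040$ ($B = 20 \cdot 52 = 1040$)
$n{\left(N,d \right)} = 3 - 2 N$ ($n{\left(N,d \right)} = 3 - \left(N + N\right) = 3 - 2 N$)
$C{\left(A,k \right)} = - \frac{5}{9}$ ($C{\left(A,k \right)} = \frac{1}{\frac{1}{5} - 2} = \frac{1}{- \frac{9}{5}} = - \frac{5}{9}$)
$- 6 \left(C{\left(4,n{\left(6,2 \right)} \right)} - 3\right) - B = - 6 \left(- \frac{5}{9} - 3\right) - 1040 = \left(-6\right) \left(- \frac{32}{9}\right) - 1040 = \frac{64}{3} - 1040 = - \frac{3056}{3}$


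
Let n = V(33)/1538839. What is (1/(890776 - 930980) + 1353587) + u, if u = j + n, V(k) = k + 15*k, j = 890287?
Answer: 138822836918875217/61867483156 ≈ 2.2439e+6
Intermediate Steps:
V(k) = 16*k
n = 528/1538839 (n = (16*33)/1538839 = 528*(1/1538839) = 528/1538839 ≈ 0.00034312)
u = 1370008357321/1538839 (u = 890287 + 528/1538839 = 1370008357321/1538839 ≈ 8.9029e+5)
(1/(890776 - 930980) + 1353587) + u = (1/(890776 - 930980) + 1353587) + 1370008357321/1538839 = (1/(-40204) + 1353587) + 1370008357321/1538839 = (-1/40204 + 1353587) + 1370008357321/1538839 = 54419611747/40204 + 1370008357321/1538839 = 138822836918875217/61867483156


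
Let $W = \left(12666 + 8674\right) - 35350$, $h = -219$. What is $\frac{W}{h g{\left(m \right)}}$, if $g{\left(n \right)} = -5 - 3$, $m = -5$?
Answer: $- \frac{2335}{292} \approx -7.9966$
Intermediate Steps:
$g{\left(n \right)} = -8$ ($g{\left(n \right)} = -5 - 3 = -8$)
$W = -14010$ ($W = 21340 - 35350 = -14010$)
$\frac{W}{h g{\left(m \right)}} = - \frac{14010}{\left(-219\right) \left(-8\right)} = - \frac{14010}{1752} = \left(-14010\right) \frac{1}{1752} = - \frac{2335}{292}$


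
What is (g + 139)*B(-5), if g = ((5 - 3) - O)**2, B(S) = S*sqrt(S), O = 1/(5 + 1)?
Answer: -25625*I*sqrt(5)/36 ≈ -1591.6*I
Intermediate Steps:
O = 1/6 ≈ 0.16667
B(S) = S**(3/2)
g = 121/36 (g = ((5 - 3) - 1*1/6)**2 = (2 - 1/6)**2 = (11/6)**2 = 121/36 ≈ 3.3611)
(g + 139)*B(-5) = (121/36 + 139)*(-5)**(3/2) = 5125*(-5*I*sqrt(5))/36 = -25625*I*sqrt(5)/36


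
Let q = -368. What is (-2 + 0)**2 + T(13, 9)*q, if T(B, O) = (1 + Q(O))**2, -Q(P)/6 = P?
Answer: -1033708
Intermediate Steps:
Q(P) = -6*P
T(B, O) = (1 - 6*O)**2
(-2 + 0)**2 + T(13, 9)*q = (-2 + 0)**2 + (-1 + 6*9)**2*(-368) = (-2)**2 + (-1 + 54)**2*(-368) = 4 + 53**2*(-368) = 4 + 2809*(-368) = 4 - 1033712 = -1033708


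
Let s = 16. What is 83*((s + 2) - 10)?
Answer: 664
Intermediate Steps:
83*((s + 2) - 10) = 83*((16 + 2) - 10) = 83*(18 - 10) = 83*8 = 664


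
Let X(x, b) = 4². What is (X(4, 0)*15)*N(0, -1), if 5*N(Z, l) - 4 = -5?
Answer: -48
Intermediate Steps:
N(Z, l) = -⅕ (N(Z, l) = ⅘ + (⅕)*(-5) = ⅘ - 1 = -⅕)
X(x, b) = 16
(X(4, 0)*15)*N(0, -1) = (16*15)*(-⅕) = 240*(-⅕) = -48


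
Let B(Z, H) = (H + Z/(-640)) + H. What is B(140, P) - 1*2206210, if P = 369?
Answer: -70575111/32 ≈ -2.2055e+6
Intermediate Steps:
B(Z, H) = 2*H - Z/640 (B(Z, H) = (H + Z*(-1/640)) + H = (H - Z/640) + H = 2*H - Z/640)
B(140, P) - 1*2206210 = (2*369 - 1/640*140) - 1*2206210 = (738 - 7/32) - 2206210 = 23609/32 - 2206210 = -70575111/32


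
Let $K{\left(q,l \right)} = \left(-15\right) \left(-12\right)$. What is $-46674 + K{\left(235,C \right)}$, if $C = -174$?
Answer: $-46494$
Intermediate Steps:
$K{\left(q,l \right)} = 180$
$-46674 + K{\left(235,C \right)} = -46674 + 180 = -46494$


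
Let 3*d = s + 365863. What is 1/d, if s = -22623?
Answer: 3/343240 ≈ 8.7402e-6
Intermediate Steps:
d = 343240/3 (d = (-22623 + 365863)/3 = (⅓)*343240 = 343240/3 ≈ 1.1441e+5)
1/d = 1/(343240/3) = 3/343240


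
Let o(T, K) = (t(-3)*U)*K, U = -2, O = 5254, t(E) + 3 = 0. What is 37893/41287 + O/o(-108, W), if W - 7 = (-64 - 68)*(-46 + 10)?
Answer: 649459310/589454499 ≈ 1.1018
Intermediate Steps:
t(E) = -3 (t(E) = -3 + 0 = -3)
W = 4759 (W = 7 + (-64 - 68)*(-46 + 10) = 7 - 132*(-36) = 7 + 4752 = 4759)
o(T, K) = 6*K (o(T, K) = (-3*(-2))*K = 6*K)
37893/41287 + O/o(-108, W) = 37893/41287 + 5254/((6*4759)) = 37893*(1/41287) + 5254/28554 = 37893/41287 + 5254*(1/28554) = 37893/41287 + 2627/14277 = 649459310/589454499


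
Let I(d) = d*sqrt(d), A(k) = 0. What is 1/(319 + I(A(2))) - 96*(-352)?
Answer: 10779649/319 ≈ 33792.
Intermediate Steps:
I(d) = d**(3/2)
1/(319 + I(A(2))) - 96*(-352) = 1/(319 + 0**(3/2)) - 96*(-352) = 1/(319 + 0) + 33792 = 1/319 + 33792 = 10779649/319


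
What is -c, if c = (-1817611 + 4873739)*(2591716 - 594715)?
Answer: -6103090672128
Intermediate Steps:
c = 6103090672128 (c = 3056128*1997001 = 6103090672128)
-c = -1*6103090672128 = -6103090672128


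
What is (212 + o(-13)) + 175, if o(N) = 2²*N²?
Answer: 1063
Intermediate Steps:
o(N) = 4*N²
(212 + o(-13)) + 175 = (212 + 4*(-13)²) + 175 = (212 + 4*169) + 175 = (212 + 676) + 175 = 888 + 175 = 1063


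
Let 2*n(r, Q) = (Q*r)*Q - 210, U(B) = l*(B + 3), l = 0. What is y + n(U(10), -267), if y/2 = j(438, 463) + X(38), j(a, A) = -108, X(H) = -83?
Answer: -487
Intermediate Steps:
y = -382 (y = 2*(-108 - 83) = 2*(-191) = -382)
U(B) = 0 (U(B) = 0*(B + 3) = 0*(3 + B) = 0)
n(r, Q) = -105 + r*Q**2/2 (n(r, Q) = ((Q*r)*Q - 210)/2 = (r*Q**2 - 210)/2 = (-210 + r*Q**2)/2 = -105 + r*Q**2/2)
y + n(U(10), -267) = -382 + (-105 + (1/2)*0*(-267)**2) = -382 + (-105 + (1/2)*0*71289) = -382 + (-105 + 0) = -382 - 105 = -487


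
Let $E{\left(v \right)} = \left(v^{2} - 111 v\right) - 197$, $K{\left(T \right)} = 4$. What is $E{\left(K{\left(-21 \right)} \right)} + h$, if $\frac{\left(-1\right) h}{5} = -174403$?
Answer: $871390$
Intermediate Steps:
$E{\left(v \right)} = -197 + v^{2} - 111 v$
$h = 872015$ ($h = \left(-5\right) \left(-174403\right) = 872015$)
$E{\left(K{\left(-21 \right)} \right)} + h = \left(-197 + 4^{2} - 444\right) + 872015 = \left(-197 + 16 - 444\right) + 872015 = -625 + 872015 = 871390$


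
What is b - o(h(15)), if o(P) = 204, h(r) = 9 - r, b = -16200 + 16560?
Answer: 156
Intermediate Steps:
b = 360
b - o(h(15)) = 360 - 1*204 = 360 - 204 = 156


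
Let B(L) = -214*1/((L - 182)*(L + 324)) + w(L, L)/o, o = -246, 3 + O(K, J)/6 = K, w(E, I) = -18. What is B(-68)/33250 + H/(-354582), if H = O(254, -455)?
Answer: -1563384489923/368292504000000 ≈ -0.0042450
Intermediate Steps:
O(K, J) = -18 + 6*K
H = 1506 (H = -18 + 6*254 = -18 + 1524 = 1506)
B(L) = 3/41 - 214/((-182 + L)*(324 + L)) (B(L) = -214*1/((L - 182)*(L + 324)) - 18/(-246) = -214*1/((-182 + L)*(324 + L)) - 18*(-1/246) = -214/((-182 + L)*(324 + L)) + 3/41 = 3/41 - 214/((-182 + L)*(324 + L)))
B(-68)/33250 + H/(-354582) = ((-185678 + 3*(-68)² + 426*(-68))/(41*(-58968 + (-68)² + 142*(-68))))/33250 + 1506/(-354582) = ((-185678 + 3*4624 - 28968)/(41*(-58968 + 4624 - 9656)))*(1/33250) + 1506*(-1/354582) = ((1/41)*(-185678 + 13872 - 28968)/(-64000))*(1/33250) - 251/59097 = ((1/41)*(-1/64000)*(-200774))*(1/33250) - 251/59097 = (100387/1312000)*(1/33250) - 251/59097 = 14341/6232000000 - 251/59097 = -1563384489923/368292504000000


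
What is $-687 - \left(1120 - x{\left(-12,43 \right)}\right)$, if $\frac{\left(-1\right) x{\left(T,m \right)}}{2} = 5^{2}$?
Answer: $-1857$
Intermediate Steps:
$x{\left(T,m \right)} = -50$ ($x{\left(T,m \right)} = - 2 \cdot 5^{2} = \left(-2\right) 25 = -50$)
$-687 - \left(1120 - x{\left(-12,43 \right)}\right) = -687 - \left(1120 - -50\right) = -687 - \left(1120 + 50\right) = -687 - 1170 = -1857$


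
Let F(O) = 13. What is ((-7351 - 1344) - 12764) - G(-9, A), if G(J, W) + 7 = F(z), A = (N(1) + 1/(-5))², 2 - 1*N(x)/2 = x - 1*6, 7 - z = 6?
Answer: -21465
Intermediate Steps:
z = 1 (z = 7 - 1*6 = 7 - 6 = 1)
N(x) = 16 - 2*x (N(x) = 4 - 2*(x - 1*6) = 4 - 2*(x - 6) = 4 - 2*(-6 + x) = 4 + (12 - 2*x) = 16 - 2*x)
A = 4761/25 (A = ((16 - 2*1) + 1/(-5))² = ((16 - 2) + 1*(-⅕))² = (14 - ⅕)² = (69/5)² = 4761/25 ≈ 190.44)
G(J, W) = 6 (G(J, W) = -7 + 13 = 6)
((-7351 - 1344) - 12764) - G(-9, A) = ((-7351 - 1344) - 12764) - 1*6 = (-8695 - 12764) - 6 = -21459 - 6 = -21465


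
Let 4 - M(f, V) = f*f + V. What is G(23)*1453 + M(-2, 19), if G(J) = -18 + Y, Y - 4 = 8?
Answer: -8737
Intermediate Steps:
Y = 12 (Y = 4 + 8 = 12)
G(J) = -6 (G(J) = -18 + 12 = -6)
M(f, V) = 4 - V - f² (M(f, V) = 4 - (f*f + V) = 4 - (f² + V) = 4 - (V + f²) = 4 + (-V - f²) = 4 - V - f²)
G(23)*1453 + M(-2, 19) = -6*1453 + (4 - 1*19 - 1*(-2)²) = -8718 + (4 - 19 - 1*4) = -8718 + (4 - 19 - 4) = -8718 - 19 = -8737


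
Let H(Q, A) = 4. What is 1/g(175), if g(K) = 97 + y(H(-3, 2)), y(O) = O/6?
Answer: 3/293 ≈ 0.010239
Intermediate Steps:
y(O) = O/6 (y(O) = O*(⅙) = O/6)
g(K) = 293/3 (g(K) = 97 + (⅙)*4 = 97 + ⅔ = 293/3)
1/g(175) = 1/(293/3) = 3/293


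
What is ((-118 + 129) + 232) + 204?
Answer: 447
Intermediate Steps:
((-118 + 129) + 232) + 204 = (11 + 232) + 204 = 243 + 204 = 447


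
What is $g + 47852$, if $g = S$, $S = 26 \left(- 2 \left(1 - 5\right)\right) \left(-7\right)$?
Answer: $46396$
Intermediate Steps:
$S = -1456$ ($S = 26 \left(\left(-2\right) \left(-4\right)\right) \left(-7\right) = 26 \cdot 8 \left(-7\right) = 208 \left(-7\right) = -1456$)
$g = -1456$
$g + 47852 = -1456 + 47852 = 46396$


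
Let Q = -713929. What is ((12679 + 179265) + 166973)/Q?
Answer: -358917/713929 ≈ -0.50274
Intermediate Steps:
((12679 + 179265) + 166973)/Q = ((12679 + 179265) + 166973)/(-713929) = (191944 + 166973)*(-1/713929) = 358917*(-1/713929) = -358917/713929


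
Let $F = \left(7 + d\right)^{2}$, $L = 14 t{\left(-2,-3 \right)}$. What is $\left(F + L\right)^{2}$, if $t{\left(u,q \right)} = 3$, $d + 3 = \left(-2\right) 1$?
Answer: $2116$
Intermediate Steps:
$d = -5$ ($d = -3 - 2 = -5$)
$L = 42$ ($L = 14 \cdot 3 = 42$)
$F = 4$ ($F = \left(7 - 5\right)^{2} = 2^{2} = 4$)
$\left(F + L\right)^{2} = \left(4 + 42\right)^{2} = 46^{2} = 2116$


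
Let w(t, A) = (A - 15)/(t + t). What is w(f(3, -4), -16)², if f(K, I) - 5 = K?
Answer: 961/256 ≈ 3.7539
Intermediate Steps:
f(K, I) = 5 + K
w(t, A) = (-15 + A)/(2*t) (w(t, A) = (-15 + A)/((2*t)) = (-15 + A)*(1/(2*t)) = (-15 + A)/(2*t))
w(f(3, -4), -16)² = ((-15 - 16)/(2*(5 + 3)))² = ((½)*(-31)/8)² = ((½)*(⅛)*(-31))² = (-31/16)² = 961/256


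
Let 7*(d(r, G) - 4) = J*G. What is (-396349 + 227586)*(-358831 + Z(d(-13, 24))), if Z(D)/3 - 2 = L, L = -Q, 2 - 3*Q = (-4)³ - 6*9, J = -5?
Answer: 60576635035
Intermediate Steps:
d(r, G) = 4 - 5*G/7 (d(r, G) = 4 + (-5*G)/7 = 4 - 5*G/7)
Q = 40 (Q = ⅔ - ((-4)³ - 6*9)/3 = ⅔ - (-64 - 54)/3 = ⅔ - ⅓*(-118) = ⅔ + 118/3 = 40)
L = -40 (L = -1*40 = -40)
Z(D) = -114 (Z(D) = 6 + 3*(-40) = 6 - 120 = -114)
(-396349 + 227586)*(-358831 + Z(d(-13, 24))) = (-396349 + 227586)*(-358831 - 114) = -168763*(-358945) = 60576635035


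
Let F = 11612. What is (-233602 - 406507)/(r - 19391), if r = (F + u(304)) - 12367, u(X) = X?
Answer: 640109/19842 ≈ 32.260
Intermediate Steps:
r = -451 (r = (11612 + 304) - 12367 = 11916 - 12367 = -451)
(-233602 - 406507)/(r - 19391) = (-233602 - 406507)/(-451 - 19391) = -640109/(-19842) = -640109*(-1/19842) = 640109/19842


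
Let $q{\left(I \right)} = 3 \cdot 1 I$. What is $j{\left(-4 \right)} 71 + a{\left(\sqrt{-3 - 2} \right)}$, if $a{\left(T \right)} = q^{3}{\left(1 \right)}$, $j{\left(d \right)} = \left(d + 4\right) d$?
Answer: $27$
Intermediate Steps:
$j{\left(d \right)} = d \left(4 + d\right)$ ($j{\left(d \right)} = \left(4 + d\right) d = d \left(4 + d\right)$)
$q{\left(I \right)} = 3 I$
$a{\left(T \right)} = 27$ ($a{\left(T \right)} = \left(3 \cdot 1\right)^{3} = 3^{3} = 27$)
$j{\left(-4 \right)} 71 + a{\left(\sqrt{-3 - 2} \right)} = - 4 \left(4 - 4\right) 71 + 27 = \left(-4\right) 0 \cdot 71 + 27 = 0 \cdot 71 + 27 = 0 + 27 = 27$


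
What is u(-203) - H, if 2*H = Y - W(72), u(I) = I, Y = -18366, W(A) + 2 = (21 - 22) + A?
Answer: 18029/2 ≈ 9014.5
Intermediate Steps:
W(A) = -3 + A (W(A) = -2 + ((21 - 22) + A) = -2 + (-1 + A) = -3 + A)
H = -18435/2 (H = (-18366 - (-3 + 72))/2 = (-18366 - 1*69)/2 = (-18366 - 69)/2 = (½)*(-18435) = -18435/2 ≈ -9217.5)
u(-203) - H = -203 - 1*(-18435/2) = -203 + 18435/2 = 18029/2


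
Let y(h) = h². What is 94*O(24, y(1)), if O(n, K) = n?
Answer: 2256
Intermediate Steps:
94*O(24, y(1)) = 94*24 = 2256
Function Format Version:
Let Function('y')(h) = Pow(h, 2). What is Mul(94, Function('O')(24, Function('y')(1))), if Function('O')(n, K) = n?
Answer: 2256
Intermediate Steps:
Mul(94, Function('O')(24, Function('y')(1))) = Mul(94, 24) = 2256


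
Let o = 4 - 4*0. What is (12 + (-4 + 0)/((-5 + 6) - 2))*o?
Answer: 64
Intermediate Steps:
o = 4 (o = 4 + 0 = 4)
(12 + (-4 + 0)/((-5 + 6) - 2))*o = (12 + (-4 + 0)/((-5 + 6) - 2))*4 = (12 - 4/(1 - 2))*4 = (12 - 4/(-1))*4 = (12 - 4*(-1))*4 = (12 + 4)*4 = 16*4 = 64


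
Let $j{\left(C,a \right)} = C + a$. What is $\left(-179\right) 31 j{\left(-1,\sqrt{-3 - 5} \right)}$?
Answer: $5549 - 11098 i \sqrt{2} \approx 5549.0 - 15695.0 i$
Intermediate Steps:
$\left(-179\right) 31 j{\left(-1,\sqrt{-3 - 5} \right)} = \left(-179\right) 31 \left(-1 + \sqrt{-3 - 5}\right) = - 5549 \left(-1 + \sqrt{-8}\right) = - 5549 \left(-1 + 2 i \sqrt{2}\right) = 5549 - 11098 i \sqrt{2}$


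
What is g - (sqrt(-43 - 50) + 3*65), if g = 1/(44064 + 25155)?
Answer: -13497704/69219 - I*sqrt(93) ≈ -195.0 - 9.6436*I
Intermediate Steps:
g = 1/69219 ≈ 1.4447e-5
g - (sqrt(-43 - 50) + 3*65) = 1/69219 - (sqrt(-43 - 50) + 3*65) = 1/69219 - (sqrt(-93) + 195) = 1/69219 - (I*sqrt(93) + 195) = 1/69219 - (195 + I*sqrt(93)) = 1/69219 + (-195 - I*sqrt(93)) = -13497704/69219 - I*sqrt(93)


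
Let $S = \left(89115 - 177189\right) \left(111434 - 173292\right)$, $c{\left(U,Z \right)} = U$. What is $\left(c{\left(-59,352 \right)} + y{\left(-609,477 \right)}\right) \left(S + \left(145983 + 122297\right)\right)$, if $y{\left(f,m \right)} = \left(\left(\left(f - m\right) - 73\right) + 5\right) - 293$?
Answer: $-8205214756632$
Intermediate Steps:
$S = 5448081492$ ($S = \left(-88074\right) \left(-61858\right) = 5448081492$)
$y{\left(f,m \right)} = -361 + f - m$ ($y{\left(f,m \right)} = \left(\left(-73 + f - m\right) + 5\right) - 293 = \left(-68 + f - m\right) - 293 = -361 + f - m$)
$\left(c{\left(-59,352 \right)} + y{\left(-609,477 \right)}\right) \left(S + \left(145983 + 122297\right)\right) = \left(-59 - 1447\right) \left(5448081492 + \left(145983 + 122297\right)\right) = \left(-59 - 1447\right) \left(5448081492 + 268280\right) = \left(-59 - 1447\right) 5448349772 = \left(-1506\right) 5448349772 = -8205214756632$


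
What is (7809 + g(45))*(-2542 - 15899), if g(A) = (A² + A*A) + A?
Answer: -219521664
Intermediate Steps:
g(A) = A + 2*A² (g(A) = (A² + A²) + A = 2*A² + A = A + 2*A²)
(7809 + g(45))*(-2542 - 15899) = (7809 + 45*(1 + 2*45))*(-2542 - 15899) = (7809 + 45*(1 + 90))*(-18441) = (7809 + 45*91)*(-18441) = (7809 + 4095)*(-18441) = 11904*(-18441) = -219521664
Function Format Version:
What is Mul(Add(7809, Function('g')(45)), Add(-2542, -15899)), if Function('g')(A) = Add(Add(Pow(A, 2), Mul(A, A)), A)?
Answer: -219521664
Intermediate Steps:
Function('g')(A) = Add(A, Mul(2, Pow(A, 2))) (Function('g')(A) = Add(Add(Pow(A, 2), Pow(A, 2)), A) = Add(Mul(2, Pow(A, 2)), A) = Add(A, Mul(2, Pow(A, 2))))
Mul(Add(7809, Function('g')(45)), Add(-2542, -15899)) = Mul(Add(7809, Mul(45, Add(1, Mul(2, 45)))), Add(-2542, -15899)) = Mul(Add(7809, Mul(45, Add(1, 90))), -18441) = Mul(Add(7809, Mul(45, 91)), -18441) = Mul(Add(7809, 4095), -18441) = Mul(11904, -18441) = -219521664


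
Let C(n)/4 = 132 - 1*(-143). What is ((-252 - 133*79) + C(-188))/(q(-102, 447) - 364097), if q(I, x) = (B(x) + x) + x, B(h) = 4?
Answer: 9659/363199 ≈ 0.026594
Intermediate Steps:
C(n) = 1100 (C(n) = 4*(132 - 1*(-143)) = 4*(132 + 143) = 4*275 = 1100)
q(I, x) = 4 + 2*x (q(I, x) = (4 + x) + x = 4 + 2*x)
((-252 - 133*79) + C(-188))/(q(-102, 447) - 364097) = ((-252 - 133*79) + 1100)/((4 + 2*447) - 364097) = ((-252 - 10507) + 1100)/((4 + 894) - 364097) = (-10759 + 1100)/(898 - 364097) = -9659/(-363199) = -9659*(-1/363199) = 9659/363199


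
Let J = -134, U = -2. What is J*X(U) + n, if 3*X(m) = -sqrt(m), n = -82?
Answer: -82 + 134*I*sqrt(2)/3 ≈ -82.0 + 63.168*I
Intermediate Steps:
X(m) = -sqrt(m)/3 (X(m) = (-sqrt(m))/3 = -sqrt(m)/3)
J*X(U) + n = -(-134)*sqrt(-2)/3 - 82 = -(-134)*I*sqrt(2)/3 - 82 = 134*I*sqrt(2)/3 - 82 = -82 + 134*I*sqrt(2)/3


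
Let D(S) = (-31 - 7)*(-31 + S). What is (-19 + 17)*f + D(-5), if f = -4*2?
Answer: 1384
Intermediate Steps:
D(S) = 1178 - 38*S (D(S) = -38*(-31 + S) = 1178 - 38*S)
f = -8
(-19 + 17)*f + D(-5) = (-19 + 17)*(-8) + (1178 - 38*(-5)) = -2*(-8) + (1178 + 190) = 16 + 1368 = 1384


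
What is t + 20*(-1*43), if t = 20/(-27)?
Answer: -23240/27 ≈ -860.74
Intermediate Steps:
t = -20/27 (t = 20*(-1/27) = -20/27 ≈ -0.74074)
t + 20*(-1*43) = -20/27 + 20*(-1*43) = -20/27 + 20*(-43) = -20/27 - 860 = -23240/27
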